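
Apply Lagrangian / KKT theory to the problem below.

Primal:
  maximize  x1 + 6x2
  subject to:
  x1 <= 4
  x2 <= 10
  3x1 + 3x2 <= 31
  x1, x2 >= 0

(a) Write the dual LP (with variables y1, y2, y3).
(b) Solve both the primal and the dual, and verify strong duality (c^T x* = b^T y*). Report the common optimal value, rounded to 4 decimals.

The standard primal-dual pair for 'max c^T x s.t. A x <= b, x >= 0' is:
  Dual:  min b^T y  s.t.  A^T y >= c,  y >= 0.

So the dual LP is:
  minimize  4y1 + 10y2 + 31y3
  subject to:
    y1 + 3y3 >= 1
    y2 + 3y3 >= 6
    y1, y2, y3 >= 0

Solving the primal: x* = (0.3333, 10).
  primal value c^T x* = 60.3333.
Solving the dual: y* = (0, 5, 0.3333).
  dual value b^T y* = 60.3333.
Strong duality: c^T x* = b^T y*. Confirmed.

60.3333


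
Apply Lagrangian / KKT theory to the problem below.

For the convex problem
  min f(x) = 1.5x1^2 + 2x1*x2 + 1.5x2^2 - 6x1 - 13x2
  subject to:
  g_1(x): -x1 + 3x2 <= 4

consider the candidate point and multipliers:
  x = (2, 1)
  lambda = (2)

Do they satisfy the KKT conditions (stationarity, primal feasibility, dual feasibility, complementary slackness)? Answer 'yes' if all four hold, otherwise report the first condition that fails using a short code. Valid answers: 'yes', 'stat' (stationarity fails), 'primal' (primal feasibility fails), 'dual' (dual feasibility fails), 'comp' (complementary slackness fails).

Gradient of f: grad f(x) = Q x + c = (2, -6)
Constraint values g_i(x) = a_i^T x - b_i:
  g_1((2, 1)) = -3
Stationarity residual: grad f(x) + sum_i lambda_i a_i = (0, 0)
  -> stationarity OK
Primal feasibility (all g_i <= 0): OK
Dual feasibility (all lambda_i >= 0): OK
Complementary slackness (lambda_i * g_i(x) = 0 for all i): FAILS

Verdict: the first failing condition is complementary_slackness -> comp.

comp


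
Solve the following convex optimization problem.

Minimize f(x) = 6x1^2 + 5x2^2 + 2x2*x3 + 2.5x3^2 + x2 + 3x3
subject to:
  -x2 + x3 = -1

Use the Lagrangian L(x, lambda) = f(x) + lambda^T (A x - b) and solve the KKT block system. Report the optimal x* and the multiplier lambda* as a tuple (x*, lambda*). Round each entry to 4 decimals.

Form the Lagrangian:
  L(x, lambda) = (1/2) x^T Q x + c^T x + lambda^T (A x - b)
Stationarity (grad_x L = 0): Q x + c + A^T lambda = 0.
Primal feasibility: A x = b.

This gives the KKT block system:
  [ Q   A^T ] [ x     ]   [-c ]
  [ A    0  ] [ lambda ] = [ b ]

Solving the linear system:
  x*      = (0, 0.1579, -0.8421)
  lambda* = (0.8947)
  f(x*)   = -0.7368

x* = (0, 0.1579, -0.8421), lambda* = (0.8947)


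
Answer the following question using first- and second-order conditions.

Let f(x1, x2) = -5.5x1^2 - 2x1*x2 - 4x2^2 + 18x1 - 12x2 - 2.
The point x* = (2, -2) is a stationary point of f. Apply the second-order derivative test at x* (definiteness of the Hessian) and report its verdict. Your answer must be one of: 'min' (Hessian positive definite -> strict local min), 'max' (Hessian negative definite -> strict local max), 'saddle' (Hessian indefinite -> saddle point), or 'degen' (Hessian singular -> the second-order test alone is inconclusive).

Compute the Hessian H = grad^2 f:
  H = [[-11, -2], [-2, -8]]
Verify stationarity: grad f(x*) = H x* + g = (0, 0).
Eigenvalues of H: -12, -7.
Both eigenvalues < 0, so H is negative definite -> x* is a strict local max.

max


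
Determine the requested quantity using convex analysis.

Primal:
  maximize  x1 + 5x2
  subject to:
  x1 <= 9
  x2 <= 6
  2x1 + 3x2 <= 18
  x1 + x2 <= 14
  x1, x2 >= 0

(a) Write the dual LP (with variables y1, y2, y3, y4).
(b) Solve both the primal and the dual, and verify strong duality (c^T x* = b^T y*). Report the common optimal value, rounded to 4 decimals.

The standard primal-dual pair for 'max c^T x s.t. A x <= b, x >= 0' is:
  Dual:  min b^T y  s.t.  A^T y >= c,  y >= 0.

So the dual LP is:
  minimize  9y1 + 6y2 + 18y3 + 14y4
  subject to:
    y1 + 2y3 + y4 >= 1
    y2 + 3y3 + y4 >= 5
    y1, y2, y3, y4 >= 0

Solving the primal: x* = (0, 6).
  primal value c^T x* = 30.
Solving the dual: y* = (0, 3.5, 0.5, 0).
  dual value b^T y* = 30.
Strong duality: c^T x* = b^T y*. Confirmed.

30


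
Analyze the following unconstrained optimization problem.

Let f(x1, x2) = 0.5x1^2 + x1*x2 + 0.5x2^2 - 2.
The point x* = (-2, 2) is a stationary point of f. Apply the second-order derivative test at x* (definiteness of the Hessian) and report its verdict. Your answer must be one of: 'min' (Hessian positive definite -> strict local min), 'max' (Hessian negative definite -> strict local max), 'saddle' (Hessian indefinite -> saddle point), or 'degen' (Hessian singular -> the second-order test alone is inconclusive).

Compute the Hessian H = grad^2 f:
  H = [[1, 1], [1, 1]]
Verify stationarity: grad f(x*) = H x* + g = (0, 0).
Eigenvalues of H: 0, 2.
H has a zero eigenvalue (singular; positive semidefinite but not definite), so H is neither positive definite, negative definite, nor indefinite. The second-order test alone is inconclusive -> degen.
(Indeed, f is constant along the null direction of H through x*, so x* is not a strict local extremum.)

degen


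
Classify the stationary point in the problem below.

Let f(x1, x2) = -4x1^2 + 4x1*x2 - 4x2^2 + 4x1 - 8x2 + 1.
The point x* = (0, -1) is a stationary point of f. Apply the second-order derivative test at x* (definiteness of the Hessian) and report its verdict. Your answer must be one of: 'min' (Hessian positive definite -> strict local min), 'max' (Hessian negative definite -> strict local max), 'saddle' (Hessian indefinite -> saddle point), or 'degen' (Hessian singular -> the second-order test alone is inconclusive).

Compute the Hessian H = grad^2 f:
  H = [[-8, 4], [4, -8]]
Verify stationarity: grad f(x*) = H x* + g = (0, 0).
Eigenvalues of H: -12, -4.
Both eigenvalues < 0, so H is negative definite -> x* is a strict local max.

max


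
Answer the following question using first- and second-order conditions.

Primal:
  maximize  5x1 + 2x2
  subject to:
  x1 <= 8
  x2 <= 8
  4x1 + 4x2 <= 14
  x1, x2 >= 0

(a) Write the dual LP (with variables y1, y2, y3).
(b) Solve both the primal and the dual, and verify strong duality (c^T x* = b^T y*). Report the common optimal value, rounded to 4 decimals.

The standard primal-dual pair for 'max c^T x s.t. A x <= b, x >= 0' is:
  Dual:  min b^T y  s.t.  A^T y >= c,  y >= 0.

So the dual LP is:
  minimize  8y1 + 8y2 + 14y3
  subject to:
    y1 + 4y3 >= 5
    y2 + 4y3 >= 2
    y1, y2, y3 >= 0

Solving the primal: x* = (3.5, 0).
  primal value c^T x* = 17.5.
Solving the dual: y* = (0, 0, 1.25).
  dual value b^T y* = 17.5.
Strong duality: c^T x* = b^T y*. Confirmed.

17.5


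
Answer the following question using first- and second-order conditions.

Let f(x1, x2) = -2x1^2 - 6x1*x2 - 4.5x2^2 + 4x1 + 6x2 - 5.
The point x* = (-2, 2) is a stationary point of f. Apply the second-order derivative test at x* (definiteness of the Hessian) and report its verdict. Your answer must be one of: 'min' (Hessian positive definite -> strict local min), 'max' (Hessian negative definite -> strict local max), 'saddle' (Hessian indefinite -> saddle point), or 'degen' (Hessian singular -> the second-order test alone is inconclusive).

Compute the Hessian H = grad^2 f:
  H = [[-4, -6], [-6, -9]]
Verify stationarity: grad f(x*) = H x* + g = (0, 0).
Eigenvalues of H: -13, 0.
H has a zero eigenvalue (singular; negative semidefinite but not definite), so H is neither positive definite, negative definite, nor indefinite. The second-order test alone is inconclusive -> degen.
(Indeed, f is constant along the null direction of H through x*, so x* is not a strict local extremum.)

degen


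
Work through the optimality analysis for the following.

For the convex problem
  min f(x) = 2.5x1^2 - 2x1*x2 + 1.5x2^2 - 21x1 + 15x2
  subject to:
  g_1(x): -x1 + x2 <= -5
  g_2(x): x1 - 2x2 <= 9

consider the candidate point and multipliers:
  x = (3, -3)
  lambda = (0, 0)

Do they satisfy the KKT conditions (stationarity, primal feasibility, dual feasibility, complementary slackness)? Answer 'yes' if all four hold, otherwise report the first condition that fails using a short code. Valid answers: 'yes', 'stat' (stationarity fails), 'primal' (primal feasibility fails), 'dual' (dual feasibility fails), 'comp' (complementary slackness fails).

Gradient of f: grad f(x) = Q x + c = (0, 0)
Constraint values g_i(x) = a_i^T x - b_i:
  g_1((3, -3)) = -1
  g_2((3, -3)) = 0
Stationarity residual: grad f(x) + sum_i lambda_i a_i = (0, 0)
  -> stationarity OK
Primal feasibility (all g_i <= 0): OK
Dual feasibility (all lambda_i >= 0): OK
Complementary slackness (lambda_i * g_i(x) = 0 for all i): OK

Verdict: yes, KKT holds.

yes


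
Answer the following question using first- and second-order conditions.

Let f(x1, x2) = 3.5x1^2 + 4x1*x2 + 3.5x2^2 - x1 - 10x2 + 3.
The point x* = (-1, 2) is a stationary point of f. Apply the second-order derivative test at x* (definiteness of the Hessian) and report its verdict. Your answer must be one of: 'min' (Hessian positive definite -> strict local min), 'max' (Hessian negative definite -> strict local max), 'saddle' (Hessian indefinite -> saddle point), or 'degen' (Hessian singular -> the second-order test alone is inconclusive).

Compute the Hessian H = grad^2 f:
  H = [[7, 4], [4, 7]]
Verify stationarity: grad f(x*) = H x* + g = (0, 0).
Eigenvalues of H: 3, 11.
Both eigenvalues > 0, so H is positive definite -> x* is a strict local min.

min


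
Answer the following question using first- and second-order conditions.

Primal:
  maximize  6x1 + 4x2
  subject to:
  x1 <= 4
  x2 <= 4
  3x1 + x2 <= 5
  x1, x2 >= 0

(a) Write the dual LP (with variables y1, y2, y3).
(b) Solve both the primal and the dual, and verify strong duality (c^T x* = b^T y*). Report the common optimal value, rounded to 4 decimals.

The standard primal-dual pair for 'max c^T x s.t. A x <= b, x >= 0' is:
  Dual:  min b^T y  s.t.  A^T y >= c,  y >= 0.

So the dual LP is:
  minimize  4y1 + 4y2 + 5y3
  subject to:
    y1 + 3y3 >= 6
    y2 + y3 >= 4
    y1, y2, y3 >= 0

Solving the primal: x* = (0.3333, 4).
  primal value c^T x* = 18.
Solving the dual: y* = (0, 2, 2).
  dual value b^T y* = 18.
Strong duality: c^T x* = b^T y*. Confirmed.

18


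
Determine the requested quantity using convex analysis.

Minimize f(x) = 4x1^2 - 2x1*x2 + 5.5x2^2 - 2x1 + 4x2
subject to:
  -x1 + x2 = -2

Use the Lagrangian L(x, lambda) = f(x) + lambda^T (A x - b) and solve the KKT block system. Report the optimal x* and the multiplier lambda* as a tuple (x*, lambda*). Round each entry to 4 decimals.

Form the Lagrangian:
  L(x, lambda) = (1/2) x^T Q x + c^T x + lambda^T (A x - b)
Stationarity (grad_x L = 0): Q x + c + A^T lambda = 0.
Primal feasibility: A x = b.

This gives the KKT block system:
  [ Q   A^T ] [ x     ]   [-c ]
  [ A    0  ] [ lambda ] = [ b ]

Solving the linear system:
  x*      = (1.0667, -0.9333)
  lambda* = (8.4)
  f(x*)   = 5.4667

x* = (1.0667, -0.9333), lambda* = (8.4)


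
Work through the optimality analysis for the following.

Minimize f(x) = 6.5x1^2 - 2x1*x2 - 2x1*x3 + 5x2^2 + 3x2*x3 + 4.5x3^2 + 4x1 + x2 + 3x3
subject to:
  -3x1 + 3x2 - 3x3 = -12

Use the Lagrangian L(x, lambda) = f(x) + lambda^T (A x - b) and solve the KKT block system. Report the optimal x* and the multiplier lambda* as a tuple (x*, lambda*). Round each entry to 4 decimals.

Form the Lagrangian:
  L(x, lambda) = (1/2) x^T Q x + c^T x + lambda^T (A x - b)
Stationarity (grad_x L = 0): Q x + c + A^T lambda = 0.
Primal feasibility: A x = b.

This gives the KKT block system:
  [ Q   A^T ] [ x     ]   [-c ]
  [ A    0  ] [ lambda ] = [ b ]

Solving the linear system:
  x*      = (0.6168, -1.6853, 1.698)
  lambda* = (3.9975)
  f(x*)   = 26.9226

x* = (0.6168, -1.6853, 1.698), lambda* = (3.9975)


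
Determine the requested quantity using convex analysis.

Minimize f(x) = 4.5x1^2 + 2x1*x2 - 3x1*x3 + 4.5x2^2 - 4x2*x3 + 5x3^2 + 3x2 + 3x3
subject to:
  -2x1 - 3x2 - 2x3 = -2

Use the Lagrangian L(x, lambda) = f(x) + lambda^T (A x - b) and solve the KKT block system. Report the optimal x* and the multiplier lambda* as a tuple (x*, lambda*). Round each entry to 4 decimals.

Form the Lagrangian:
  L(x, lambda) = (1/2) x^T Q x + c^T x + lambda^T (A x - b)
Stationarity (grad_x L = 0): Q x + c + A^T lambda = 0.
Primal feasibility: A x = b.

This gives the KKT block system:
  [ Q   A^T ] [ x     ]   [-c ]
  [ A    0  ] [ lambda ] = [ b ]

Solving the linear system:
  x*      = (0.3962, 0.239, 0.2453)
  lambda* = (1.6541)
  f(x*)   = 2.3805

x* = (0.3962, 0.239, 0.2453), lambda* = (1.6541)


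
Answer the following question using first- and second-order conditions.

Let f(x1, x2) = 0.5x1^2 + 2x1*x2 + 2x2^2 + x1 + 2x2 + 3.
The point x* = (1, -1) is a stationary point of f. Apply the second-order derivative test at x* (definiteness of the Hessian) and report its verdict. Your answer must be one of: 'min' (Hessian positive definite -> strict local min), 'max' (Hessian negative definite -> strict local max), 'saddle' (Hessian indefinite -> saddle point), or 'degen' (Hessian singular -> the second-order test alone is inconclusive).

Compute the Hessian H = grad^2 f:
  H = [[1, 2], [2, 4]]
Verify stationarity: grad f(x*) = H x* + g = (0, 0).
Eigenvalues of H: 0, 5.
H has a zero eigenvalue (singular; positive semidefinite but not definite), so H is neither positive definite, negative definite, nor indefinite. The second-order test alone is inconclusive -> degen.
(Indeed, f is constant along the null direction of H through x*, so x* is not a strict local extremum.)

degen


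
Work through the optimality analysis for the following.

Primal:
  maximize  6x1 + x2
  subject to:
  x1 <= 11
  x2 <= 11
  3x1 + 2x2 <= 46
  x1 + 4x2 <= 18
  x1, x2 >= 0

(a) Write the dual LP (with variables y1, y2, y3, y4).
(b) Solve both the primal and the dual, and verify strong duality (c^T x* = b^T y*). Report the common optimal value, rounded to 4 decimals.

The standard primal-dual pair for 'max c^T x s.t. A x <= b, x >= 0' is:
  Dual:  min b^T y  s.t.  A^T y >= c,  y >= 0.

So the dual LP is:
  minimize  11y1 + 11y2 + 46y3 + 18y4
  subject to:
    y1 + 3y3 + y4 >= 6
    y2 + 2y3 + 4y4 >= 1
    y1, y2, y3, y4 >= 0

Solving the primal: x* = (11, 1.75).
  primal value c^T x* = 67.75.
Solving the dual: y* = (5.75, 0, 0, 0.25).
  dual value b^T y* = 67.75.
Strong duality: c^T x* = b^T y*. Confirmed.

67.75


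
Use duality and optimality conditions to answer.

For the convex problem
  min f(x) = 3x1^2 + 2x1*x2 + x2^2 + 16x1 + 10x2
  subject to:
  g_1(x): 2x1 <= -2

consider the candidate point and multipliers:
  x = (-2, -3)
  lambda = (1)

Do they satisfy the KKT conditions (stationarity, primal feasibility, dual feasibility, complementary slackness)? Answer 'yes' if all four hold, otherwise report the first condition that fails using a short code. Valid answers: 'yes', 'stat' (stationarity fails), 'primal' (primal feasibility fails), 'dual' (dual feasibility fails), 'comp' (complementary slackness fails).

Gradient of f: grad f(x) = Q x + c = (-2, 0)
Constraint values g_i(x) = a_i^T x - b_i:
  g_1((-2, -3)) = -2
Stationarity residual: grad f(x) + sum_i lambda_i a_i = (0, 0)
  -> stationarity OK
Primal feasibility (all g_i <= 0): OK
Dual feasibility (all lambda_i >= 0): OK
Complementary slackness (lambda_i * g_i(x) = 0 for all i): FAILS

Verdict: the first failing condition is complementary_slackness -> comp.

comp


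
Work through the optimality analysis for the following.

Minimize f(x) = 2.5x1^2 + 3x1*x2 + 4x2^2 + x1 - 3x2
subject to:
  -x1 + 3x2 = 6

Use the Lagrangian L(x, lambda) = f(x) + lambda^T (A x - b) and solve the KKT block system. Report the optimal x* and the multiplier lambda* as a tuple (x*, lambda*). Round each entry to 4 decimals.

Form the Lagrangian:
  L(x, lambda) = (1/2) x^T Q x + c^T x + lambda^T (A x - b)
Stationarity (grad_x L = 0): Q x + c + A^T lambda = 0.
Primal feasibility: A x = b.

This gives the KKT block system:
  [ Q   A^T ] [ x     ]   [-c ]
  [ A    0  ] [ lambda ] = [ b ]

Solving the linear system:
  x*      = (-1.4366, 1.5211)
  lambda* = (-1.6197)
  f(x*)   = 1.8592

x* = (-1.4366, 1.5211), lambda* = (-1.6197)


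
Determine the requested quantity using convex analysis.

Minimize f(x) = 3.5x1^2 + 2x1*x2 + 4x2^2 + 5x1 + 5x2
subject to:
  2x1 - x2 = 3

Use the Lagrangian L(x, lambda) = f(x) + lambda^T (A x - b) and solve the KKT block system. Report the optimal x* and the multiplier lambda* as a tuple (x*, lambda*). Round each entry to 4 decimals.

Form the Lagrangian:
  L(x, lambda) = (1/2) x^T Q x + c^T x + lambda^T (A x - b)
Stationarity (grad_x L = 0): Q x + c + A^T lambda = 0.
Primal feasibility: A x = b.

This gives the KKT block system:
  [ Q   A^T ] [ x     ]   [-c ]
  [ A    0  ] [ lambda ] = [ b ]

Solving the linear system:
  x*      = (0.8298, -1.3404)
  lambda* = (-4.0638)
  f(x*)   = 4.8191

x* = (0.8298, -1.3404), lambda* = (-4.0638)


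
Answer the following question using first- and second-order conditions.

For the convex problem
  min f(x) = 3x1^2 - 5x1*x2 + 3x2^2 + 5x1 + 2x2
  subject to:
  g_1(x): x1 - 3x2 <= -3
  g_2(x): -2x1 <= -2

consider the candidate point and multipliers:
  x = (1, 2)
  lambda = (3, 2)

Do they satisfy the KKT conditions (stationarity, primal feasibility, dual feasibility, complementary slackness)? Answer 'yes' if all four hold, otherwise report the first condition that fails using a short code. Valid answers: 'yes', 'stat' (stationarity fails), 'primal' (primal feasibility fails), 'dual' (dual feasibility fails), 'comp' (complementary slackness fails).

Gradient of f: grad f(x) = Q x + c = (1, 9)
Constraint values g_i(x) = a_i^T x - b_i:
  g_1((1, 2)) = -2
  g_2((1, 2)) = 0
Stationarity residual: grad f(x) + sum_i lambda_i a_i = (0, 0)
  -> stationarity OK
Primal feasibility (all g_i <= 0): OK
Dual feasibility (all lambda_i >= 0): OK
Complementary slackness (lambda_i * g_i(x) = 0 for all i): FAILS

Verdict: the first failing condition is complementary_slackness -> comp.

comp


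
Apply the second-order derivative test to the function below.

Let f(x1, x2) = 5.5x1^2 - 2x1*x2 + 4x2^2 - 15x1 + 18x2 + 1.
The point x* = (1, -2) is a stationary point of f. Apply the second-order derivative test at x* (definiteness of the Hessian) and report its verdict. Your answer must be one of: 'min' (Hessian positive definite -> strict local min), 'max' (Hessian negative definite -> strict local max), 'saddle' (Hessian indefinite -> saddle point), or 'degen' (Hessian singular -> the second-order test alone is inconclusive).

Compute the Hessian H = grad^2 f:
  H = [[11, -2], [-2, 8]]
Verify stationarity: grad f(x*) = H x* + g = (0, 0).
Eigenvalues of H: 7, 12.
Both eigenvalues > 0, so H is positive definite -> x* is a strict local min.

min


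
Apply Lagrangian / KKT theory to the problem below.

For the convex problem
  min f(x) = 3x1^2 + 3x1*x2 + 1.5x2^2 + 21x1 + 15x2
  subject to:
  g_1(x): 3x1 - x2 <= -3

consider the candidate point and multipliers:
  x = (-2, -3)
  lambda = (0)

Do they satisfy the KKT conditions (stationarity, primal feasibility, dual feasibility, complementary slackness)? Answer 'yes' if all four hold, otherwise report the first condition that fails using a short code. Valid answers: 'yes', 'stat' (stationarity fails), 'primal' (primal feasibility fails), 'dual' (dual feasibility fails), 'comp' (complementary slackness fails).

Gradient of f: grad f(x) = Q x + c = (0, 0)
Constraint values g_i(x) = a_i^T x - b_i:
  g_1((-2, -3)) = 0
Stationarity residual: grad f(x) + sum_i lambda_i a_i = (0, 0)
  -> stationarity OK
Primal feasibility (all g_i <= 0): OK
Dual feasibility (all lambda_i >= 0): OK
Complementary slackness (lambda_i * g_i(x) = 0 for all i): OK

Verdict: yes, KKT holds.

yes


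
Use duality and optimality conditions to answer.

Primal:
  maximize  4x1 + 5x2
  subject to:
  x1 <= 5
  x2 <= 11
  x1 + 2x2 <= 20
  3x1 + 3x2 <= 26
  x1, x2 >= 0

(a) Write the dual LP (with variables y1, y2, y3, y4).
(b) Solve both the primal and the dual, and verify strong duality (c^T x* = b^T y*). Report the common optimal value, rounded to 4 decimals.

The standard primal-dual pair for 'max c^T x s.t. A x <= b, x >= 0' is:
  Dual:  min b^T y  s.t.  A^T y >= c,  y >= 0.

So the dual LP is:
  minimize  5y1 + 11y2 + 20y3 + 26y4
  subject to:
    y1 + y3 + 3y4 >= 4
    y2 + 2y3 + 3y4 >= 5
    y1, y2, y3, y4 >= 0

Solving the primal: x* = (0, 8.6667).
  primal value c^T x* = 43.3333.
Solving the dual: y* = (0, 0, 0, 1.6667).
  dual value b^T y* = 43.3333.
Strong duality: c^T x* = b^T y*. Confirmed.

43.3333


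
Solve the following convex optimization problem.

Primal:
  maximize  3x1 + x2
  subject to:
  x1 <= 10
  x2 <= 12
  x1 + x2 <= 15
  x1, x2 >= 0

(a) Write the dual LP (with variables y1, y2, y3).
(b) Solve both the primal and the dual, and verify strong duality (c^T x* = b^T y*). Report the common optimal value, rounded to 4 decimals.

The standard primal-dual pair for 'max c^T x s.t. A x <= b, x >= 0' is:
  Dual:  min b^T y  s.t.  A^T y >= c,  y >= 0.

So the dual LP is:
  minimize  10y1 + 12y2 + 15y3
  subject to:
    y1 + y3 >= 3
    y2 + y3 >= 1
    y1, y2, y3 >= 0

Solving the primal: x* = (10, 5).
  primal value c^T x* = 35.
Solving the dual: y* = (2, 0, 1).
  dual value b^T y* = 35.
Strong duality: c^T x* = b^T y*. Confirmed.

35


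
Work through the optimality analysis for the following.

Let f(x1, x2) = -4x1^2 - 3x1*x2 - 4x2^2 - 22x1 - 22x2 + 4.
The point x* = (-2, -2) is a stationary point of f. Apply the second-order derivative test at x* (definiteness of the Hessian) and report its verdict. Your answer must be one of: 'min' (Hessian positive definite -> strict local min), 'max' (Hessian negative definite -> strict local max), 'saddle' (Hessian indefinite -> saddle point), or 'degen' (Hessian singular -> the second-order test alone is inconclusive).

Compute the Hessian H = grad^2 f:
  H = [[-8, -3], [-3, -8]]
Verify stationarity: grad f(x*) = H x* + g = (0, 0).
Eigenvalues of H: -11, -5.
Both eigenvalues < 0, so H is negative definite -> x* is a strict local max.

max


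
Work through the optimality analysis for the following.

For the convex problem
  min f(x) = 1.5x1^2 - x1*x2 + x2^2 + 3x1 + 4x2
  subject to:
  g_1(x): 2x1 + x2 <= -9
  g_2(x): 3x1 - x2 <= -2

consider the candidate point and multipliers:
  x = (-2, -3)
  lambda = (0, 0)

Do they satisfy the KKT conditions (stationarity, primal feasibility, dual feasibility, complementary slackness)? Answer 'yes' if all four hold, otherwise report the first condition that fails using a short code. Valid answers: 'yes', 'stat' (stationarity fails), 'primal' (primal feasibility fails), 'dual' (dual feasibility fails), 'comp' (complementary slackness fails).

Gradient of f: grad f(x) = Q x + c = (0, 0)
Constraint values g_i(x) = a_i^T x - b_i:
  g_1((-2, -3)) = 2
  g_2((-2, -3)) = -1
Stationarity residual: grad f(x) + sum_i lambda_i a_i = (0, 0)
  -> stationarity OK
Primal feasibility (all g_i <= 0): FAILS
Dual feasibility (all lambda_i >= 0): OK
Complementary slackness (lambda_i * g_i(x) = 0 for all i): OK

Verdict: the first failing condition is primal_feasibility -> primal.

primal


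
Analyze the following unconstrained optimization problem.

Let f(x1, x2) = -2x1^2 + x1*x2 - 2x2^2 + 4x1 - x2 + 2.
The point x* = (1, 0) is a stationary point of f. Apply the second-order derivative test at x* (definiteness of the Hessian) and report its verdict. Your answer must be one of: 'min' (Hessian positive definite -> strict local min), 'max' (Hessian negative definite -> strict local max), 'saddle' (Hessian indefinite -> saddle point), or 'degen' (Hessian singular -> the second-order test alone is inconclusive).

Compute the Hessian H = grad^2 f:
  H = [[-4, 1], [1, -4]]
Verify stationarity: grad f(x*) = H x* + g = (0, 0).
Eigenvalues of H: -5, -3.
Both eigenvalues < 0, so H is negative definite -> x* is a strict local max.

max


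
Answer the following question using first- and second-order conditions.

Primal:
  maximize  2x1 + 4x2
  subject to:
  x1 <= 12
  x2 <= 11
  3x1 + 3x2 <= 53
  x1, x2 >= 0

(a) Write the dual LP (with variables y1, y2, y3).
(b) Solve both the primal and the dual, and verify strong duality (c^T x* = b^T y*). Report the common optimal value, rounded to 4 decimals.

The standard primal-dual pair for 'max c^T x s.t. A x <= b, x >= 0' is:
  Dual:  min b^T y  s.t.  A^T y >= c,  y >= 0.

So the dual LP is:
  minimize  12y1 + 11y2 + 53y3
  subject to:
    y1 + 3y3 >= 2
    y2 + 3y3 >= 4
    y1, y2, y3 >= 0

Solving the primal: x* = (6.6667, 11).
  primal value c^T x* = 57.3333.
Solving the dual: y* = (0, 2, 0.6667).
  dual value b^T y* = 57.3333.
Strong duality: c^T x* = b^T y*. Confirmed.

57.3333


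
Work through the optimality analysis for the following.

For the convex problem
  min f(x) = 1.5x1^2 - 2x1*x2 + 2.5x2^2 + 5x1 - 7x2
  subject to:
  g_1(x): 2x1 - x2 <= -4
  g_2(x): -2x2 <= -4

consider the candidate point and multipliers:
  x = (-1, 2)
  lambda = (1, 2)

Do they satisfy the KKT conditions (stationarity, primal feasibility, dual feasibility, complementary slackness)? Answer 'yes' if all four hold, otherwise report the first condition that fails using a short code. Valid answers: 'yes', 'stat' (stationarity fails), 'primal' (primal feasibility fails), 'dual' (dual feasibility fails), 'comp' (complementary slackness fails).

Gradient of f: grad f(x) = Q x + c = (-2, 5)
Constraint values g_i(x) = a_i^T x - b_i:
  g_1((-1, 2)) = 0
  g_2((-1, 2)) = 0
Stationarity residual: grad f(x) + sum_i lambda_i a_i = (0, 0)
  -> stationarity OK
Primal feasibility (all g_i <= 0): OK
Dual feasibility (all lambda_i >= 0): OK
Complementary slackness (lambda_i * g_i(x) = 0 for all i): OK

Verdict: yes, KKT holds.

yes


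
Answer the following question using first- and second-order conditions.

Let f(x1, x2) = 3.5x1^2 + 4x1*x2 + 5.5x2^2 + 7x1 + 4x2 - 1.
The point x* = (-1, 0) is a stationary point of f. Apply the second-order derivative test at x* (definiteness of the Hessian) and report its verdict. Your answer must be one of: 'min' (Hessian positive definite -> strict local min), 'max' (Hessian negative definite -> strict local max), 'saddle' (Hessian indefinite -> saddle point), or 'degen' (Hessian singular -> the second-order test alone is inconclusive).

Compute the Hessian H = grad^2 f:
  H = [[7, 4], [4, 11]]
Verify stationarity: grad f(x*) = H x* + g = (0, 0).
Eigenvalues of H: 4.5279, 13.4721.
Both eigenvalues > 0, so H is positive definite -> x* is a strict local min.

min


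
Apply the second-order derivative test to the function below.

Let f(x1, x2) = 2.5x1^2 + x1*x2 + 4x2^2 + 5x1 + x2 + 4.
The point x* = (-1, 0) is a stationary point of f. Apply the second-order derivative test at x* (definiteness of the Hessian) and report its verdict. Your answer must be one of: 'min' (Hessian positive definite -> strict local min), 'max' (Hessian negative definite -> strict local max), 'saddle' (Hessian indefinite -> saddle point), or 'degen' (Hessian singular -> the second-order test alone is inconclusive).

Compute the Hessian H = grad^2 f:
  H = [[5, 1], [1, 8]]
Verify stationarity: grad f(x*) = H x* + g = (0, 0).
Eigenvalues of H: 4.6972, 8.3028.
Both eigenvalues > 0, so H is positive definite -> x* is a strict local min.

min


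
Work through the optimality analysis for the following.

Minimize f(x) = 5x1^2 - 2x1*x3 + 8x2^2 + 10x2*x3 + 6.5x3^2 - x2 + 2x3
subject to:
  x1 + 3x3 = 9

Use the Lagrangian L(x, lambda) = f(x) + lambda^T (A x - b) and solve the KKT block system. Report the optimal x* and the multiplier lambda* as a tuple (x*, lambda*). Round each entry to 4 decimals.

Form the Lagrangian:
  L(x, lambda) = (1/2) x^T Q x + c^T x + lambda^T (A x - b)
Stationarity (grad_x L = 0): Q x + c + A^T lambda = 0.
Primal feasibility: A x = b.

This gives the KKT block system:
  [ Q   A^T ] [ x     ]   [-c ]
  [ A    0  ] [ lambda ] = [ b ]

Solving the linear system:
  x*      = (1.1276, -1.5776, 2.6241)
  lambda* = (-6.0276)
  f(x*)   = 30.5371

x* = (1.1276, -1.5776, 2.6241), lambda* = (-6.0276)


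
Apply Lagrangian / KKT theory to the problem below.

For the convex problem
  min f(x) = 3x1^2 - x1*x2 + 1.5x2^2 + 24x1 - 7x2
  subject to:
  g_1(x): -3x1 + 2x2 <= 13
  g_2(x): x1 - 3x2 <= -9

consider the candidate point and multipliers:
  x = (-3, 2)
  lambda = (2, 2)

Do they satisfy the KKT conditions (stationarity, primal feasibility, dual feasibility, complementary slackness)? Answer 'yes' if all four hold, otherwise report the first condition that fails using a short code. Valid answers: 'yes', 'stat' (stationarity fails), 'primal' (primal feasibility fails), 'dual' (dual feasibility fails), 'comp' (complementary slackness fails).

Gradient of f: grad f(x) = Q x + c = (4, 2)
Constraint values g_i(x) = a_i^T x - b_i:
  g_1((-3, 2)) = 0
  g_2((-3, 2)) = 0
Stationarity residual: grad f(x) + sum_i lambda_i a_i = (0, 0)
  -> stationarity OK
Primal feasibility (all g_i <= 0): OK
Dual feasibility (all lambda_i >= 0): OK
Complementary slackness (lambda_i * g_i(x) = 0 for all i): OK

Verdict: yes, KKT holds.

yes


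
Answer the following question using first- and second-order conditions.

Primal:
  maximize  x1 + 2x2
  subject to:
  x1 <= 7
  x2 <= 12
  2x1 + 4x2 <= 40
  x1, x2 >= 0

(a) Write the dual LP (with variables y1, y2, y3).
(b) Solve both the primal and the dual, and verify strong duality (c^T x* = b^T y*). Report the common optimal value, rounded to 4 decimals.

The standard primal-dual pair for 'max c^T x s.t. A x <= b, x >= 0' is:
  Dual:  min b^T y  s.t.  A^T y >= c,  y >= 0.

So the dual LP is:
  minimize  7y1 + 12y2 + 40y3
  subject to:
    y1 + 2y3 >= 1
    y2 + 4y3 >= 2
    y1, y2, y3 >= 0

Solving the primal: x* = (0, 10).
  primal value c^T x* = 20.
Solving the dual: y* = (0, 0, 0.5).
  dual value b^T y* = 20.
Strong duality: c^T x* = b^T y*. Confirmed.

20


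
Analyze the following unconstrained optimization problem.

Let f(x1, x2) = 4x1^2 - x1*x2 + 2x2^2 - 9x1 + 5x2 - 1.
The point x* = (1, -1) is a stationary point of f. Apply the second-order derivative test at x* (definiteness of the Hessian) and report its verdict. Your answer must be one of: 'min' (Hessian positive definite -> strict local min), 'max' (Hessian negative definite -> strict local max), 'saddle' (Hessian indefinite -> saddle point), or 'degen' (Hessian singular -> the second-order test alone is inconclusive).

Compute the Hessian H = grad^2 f:
  H = [[8, -1], [-1, 4]]
Verify stationarity: grad f(x*) = H x* + g = (0, 0).
Eigenvalues of H: 3.7639, 8.2361.
Both eigenvalues > 0, so H is positive definite -> x* is a strict local min.

min


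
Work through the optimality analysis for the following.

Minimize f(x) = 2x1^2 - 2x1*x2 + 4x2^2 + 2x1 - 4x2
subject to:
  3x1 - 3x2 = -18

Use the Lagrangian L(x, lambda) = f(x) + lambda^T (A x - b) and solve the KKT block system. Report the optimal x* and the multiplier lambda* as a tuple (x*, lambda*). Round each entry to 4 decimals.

Form the Lagrangian:
  L(x, lambda) = (1/2) x^T Q x + c^T x + lambda^T (A x - b)
Stationarity (grad_x L = 0): Q x + c + A^T lambda = 0.
Primal feasibility: A x = b.

This gives the KKT block system:
  [ Q   A^T ] [ x     ]   [-c ]
  [ A    0  ] [ lambda ] = [ b ]

Solving the linear system:
  x*      = (-4.25, 1.75)
  lambda* = (6.1667)
  f(x*)   = 47.75

x* = (-4.25, 1.75), lambda* = (6.1667)


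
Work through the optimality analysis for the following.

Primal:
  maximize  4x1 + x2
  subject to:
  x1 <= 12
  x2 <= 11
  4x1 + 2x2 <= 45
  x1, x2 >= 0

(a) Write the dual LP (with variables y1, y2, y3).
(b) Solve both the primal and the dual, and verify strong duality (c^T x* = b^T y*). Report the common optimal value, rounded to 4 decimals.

The standard primal-dual pair for 'max c^T x s.t. A x <= b, x >= 0' is:
  Dual:  min b^T y  s.t.  A^T y >= c,  y >= 0.

So the dual LP is:
  minimize  12y1 + 11y2 + 45y3
  subject to:
    y1 + 4y3 >= 4
    y2 + 2y3 >= 1
    y1, y2, y3 >= 0

Solving the primal: x* = (11.25, 0).
  primal value c^T x* = 45.
Solving the dual: y* = (0, 0, 1).
  dual value b^T y* = 45.
Strong duality: c^T x* = b^T y*. Confirmed.

45


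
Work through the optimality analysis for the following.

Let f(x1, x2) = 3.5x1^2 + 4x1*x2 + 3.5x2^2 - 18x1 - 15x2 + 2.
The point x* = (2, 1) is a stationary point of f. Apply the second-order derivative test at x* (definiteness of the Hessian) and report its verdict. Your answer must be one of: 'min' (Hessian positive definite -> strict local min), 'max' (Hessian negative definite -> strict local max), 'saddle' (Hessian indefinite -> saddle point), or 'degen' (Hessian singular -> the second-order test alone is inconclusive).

Compute the Hessian H = grad^2 f:
  H = [[7, 4], [4, 7]]
Verify stationarity: grad f(x*) = H x* + g = (0, 0).
Eigenvalues of H: 3, 11.
Both eigenvalues > 0, so H is positive definite -> x* is a strict local min.

min


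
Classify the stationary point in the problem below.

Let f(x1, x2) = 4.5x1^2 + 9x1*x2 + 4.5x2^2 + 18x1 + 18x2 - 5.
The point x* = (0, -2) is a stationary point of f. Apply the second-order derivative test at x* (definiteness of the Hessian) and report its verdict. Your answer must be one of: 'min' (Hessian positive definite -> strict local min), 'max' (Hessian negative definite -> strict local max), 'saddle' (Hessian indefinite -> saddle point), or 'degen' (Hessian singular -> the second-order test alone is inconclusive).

Compute the Hessian H = grad^2 f:
  H = [[9, 9], [9, 9]]
Verify stationarity: grad f(x*) = H x* + g = (0, 0).
Eigenvalues of H: 0, 18.
H has a zero eigenvalue (singular; positive semidefinite but not definite), so H is neither positive definite, negative definite, nor indefinite. The second-order test alone is inconclusive -> degen.
(Indeed, f is constant along the null direction of H through x*, so x* is not a strict local extremum.)

degen


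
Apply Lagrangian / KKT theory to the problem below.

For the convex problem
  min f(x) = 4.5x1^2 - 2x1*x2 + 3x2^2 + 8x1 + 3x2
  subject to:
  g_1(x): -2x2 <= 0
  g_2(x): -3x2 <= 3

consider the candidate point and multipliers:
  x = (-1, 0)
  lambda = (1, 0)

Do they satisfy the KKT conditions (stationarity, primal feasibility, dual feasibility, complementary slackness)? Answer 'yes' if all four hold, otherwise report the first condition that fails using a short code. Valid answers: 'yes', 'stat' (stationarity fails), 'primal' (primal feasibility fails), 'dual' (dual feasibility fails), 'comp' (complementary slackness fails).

Gradient of f: grad f(x) = Q x + c = (-1, 5)
Constraint values g_i(x) = a_i^T x - b_i:
  g_1((-1, 0)) = 0
  g_2((-1, 0)) = -3
Stationarity residual: grad f(x) + sum_i lambda_i a_i = (-1, 3)
  -> stationarity FAILS
Primal feasibility (all g_i <= 0): OK
Dual feasibility (all lambda_i >= 0): OK
Complementary slackness (lambda_i * g_i(x) = 0 for all i): OK

Verdict: the first failing condition is stationarity -> stat.

stat


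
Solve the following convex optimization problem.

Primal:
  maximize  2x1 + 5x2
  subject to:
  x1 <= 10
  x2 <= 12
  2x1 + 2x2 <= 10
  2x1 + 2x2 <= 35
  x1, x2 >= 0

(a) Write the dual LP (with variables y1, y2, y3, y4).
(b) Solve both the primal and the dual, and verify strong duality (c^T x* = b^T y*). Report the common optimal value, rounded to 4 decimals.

The standard primal-dual pair for 'max c^T x s.t. A x <= b, x >= 0' is:
  Dual:  min b^T y  s.t.  A^T y >= c,  y >= 0.

So the dual LP is:
  minimize  10y1 + 12y2 + 10y3 + 35y4
  subject to:
    y1 + 2y3 + 2y4 >= 2
    y2 + 2y3 + 2y4 >= 5
    y1, y2, y3, y4 >= 0

Solving the primal: x* = (0, 5).
  primal value c^T x* = 25.
Solving the dual: y* = (0, 0, 2.5, 0).
  dual value b^T y* = 25.
Strong duality: c^T x* = b^T y*. Confirmed.

25


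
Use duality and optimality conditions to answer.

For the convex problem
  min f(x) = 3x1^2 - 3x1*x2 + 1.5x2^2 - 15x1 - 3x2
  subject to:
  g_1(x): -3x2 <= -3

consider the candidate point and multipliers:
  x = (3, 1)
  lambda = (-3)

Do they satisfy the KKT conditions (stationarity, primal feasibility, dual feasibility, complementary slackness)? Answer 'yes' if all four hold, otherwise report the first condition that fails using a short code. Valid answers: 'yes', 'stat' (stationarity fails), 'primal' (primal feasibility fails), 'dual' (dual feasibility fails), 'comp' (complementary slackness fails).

Gradient of f: grad f(x) = Q x + c = (0, -9)
Constraint values g_i(x) = a_i^T x - b_i:
  g_1((3, 1)) = 0
Stationarity residual: grad f(x) + sum_i lambda_i a_i = (0, 0)
  -> stationarity OK
Primal feasibility (all g_i <= 0): OK
Dual feasibility (all lambda_i >= 0): FAILS
Complementary slackness (lambda_i * g_i(x) = 0 for all i): OK

Verdict: the first failing condition is dual_feasibility -> dual.

dual


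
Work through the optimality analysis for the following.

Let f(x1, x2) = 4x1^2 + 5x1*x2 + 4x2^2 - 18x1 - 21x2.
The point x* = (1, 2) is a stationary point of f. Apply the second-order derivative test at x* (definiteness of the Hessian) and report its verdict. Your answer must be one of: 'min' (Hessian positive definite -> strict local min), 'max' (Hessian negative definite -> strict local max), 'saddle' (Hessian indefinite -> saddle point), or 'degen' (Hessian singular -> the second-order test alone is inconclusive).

Compute the Hessian H = grad^2 f:
  H = [[8, 5], [5, 8]]
Verify stationarity: grad f(x*) = H x* + g = (0, 0).
Eigenvalues of H: 3, 13.
Both eigenvalues > 0, so H is positive definite -> x* is a strict local min.

min


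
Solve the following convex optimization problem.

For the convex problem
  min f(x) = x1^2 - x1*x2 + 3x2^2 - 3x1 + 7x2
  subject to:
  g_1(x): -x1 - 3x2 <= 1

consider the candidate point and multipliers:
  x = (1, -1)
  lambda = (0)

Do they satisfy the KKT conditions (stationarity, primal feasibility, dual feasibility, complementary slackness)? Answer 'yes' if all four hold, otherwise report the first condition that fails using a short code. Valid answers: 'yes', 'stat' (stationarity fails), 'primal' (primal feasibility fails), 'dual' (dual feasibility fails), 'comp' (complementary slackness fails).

Gradient of f: grad f(x) = Q x + c = (0, 0)
Constraint values g_i(x) = a_i^T x - b_i:
  g_1((1, -1)) = 1
Stationarity residual: grad f(x) + sum_i lambda_i a_i = (0, 0)
  -> stationarity OK
Primal feasibility (all g_i <= 0): FAILS
Dual feasibility (all lambda_i >= 0): OK
Complementary slackness (lambda_i * g_i(x) = 0 for all i): OK

Verdict: the first failing condition is primal_feasibility -> primal.

primal


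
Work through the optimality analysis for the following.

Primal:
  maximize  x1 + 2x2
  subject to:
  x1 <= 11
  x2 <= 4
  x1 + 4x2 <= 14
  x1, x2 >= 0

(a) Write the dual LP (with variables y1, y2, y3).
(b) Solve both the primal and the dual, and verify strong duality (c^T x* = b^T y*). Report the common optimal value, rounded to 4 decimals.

The standard primal-dual pair for 'max c^T x s.t. A x <= b, x >= 0' is:
  Dual:  min b^T y  s.t.  A^T y >= c,  y >= 0.

So the dual LP is:
  minimize  11y1 + 4y2 + 14y3
  subject to:
    y1 + y3 >= 1
    y2 + 4y3 >= 2
    y1, y2, y3 >= 0

Solving the primal: x* = (11, 0.75).
  primal value c^T x* = 12.5.
Solving the dual: y* = (0.5, 0, 0.5).
  dual value b^T y* = 12.5.
Strong duality: c^T x* = b^T y*. Confirmed.

12.5


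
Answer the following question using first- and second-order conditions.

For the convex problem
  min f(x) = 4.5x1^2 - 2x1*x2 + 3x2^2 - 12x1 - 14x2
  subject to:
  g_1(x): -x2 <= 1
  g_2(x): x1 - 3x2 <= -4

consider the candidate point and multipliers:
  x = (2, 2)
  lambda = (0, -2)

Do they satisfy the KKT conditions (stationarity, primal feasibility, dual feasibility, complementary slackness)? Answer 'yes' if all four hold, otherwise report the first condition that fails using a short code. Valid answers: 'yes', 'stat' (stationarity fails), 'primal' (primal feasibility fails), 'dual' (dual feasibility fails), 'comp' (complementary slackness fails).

Gradient of f: grad f(x) = Q x + c = (2, -6)
Constraint values g_i(x) = a_i^T x - b_i:
  g_1((2, 2)) = -3
  g_2((2, 2)) = 0
Stationarity residual: grad f(x) + sum_i lambda_i a_i = (0, 0)
  -> stationarity OK
Primal feasibility (all g_i <= 0): OK
Dual feasibility (all lambda_i >= 0): FAILS
Complementary slackness (lambda_i * g_i(x) = 0 for all i): OK

Verdict: the first failing condition is dual_feasibility -> dual.

dual
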